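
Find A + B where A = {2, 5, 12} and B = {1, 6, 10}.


A + B = {a + b : a ∈ A, b ∈ B}.
Enumerate all |A|·|B| = 3·3 = 9 pairs (a, b) and collect distinct sums.
a = 2: 2+1=3, 2+6=8, 2+10=12
a = 5: 5+1=6, 5+6=11, 5+10=15
a = 12: 12+1=13, 12+6=18, 12+10=22
Collecting distinct sums: A + B = {3, 6, 8, 11, 12, 13, 15, 18, 22}
|A + B| = 9

A + B = {3, 6, 8, 11, 12, 13, 15, 18, 22}


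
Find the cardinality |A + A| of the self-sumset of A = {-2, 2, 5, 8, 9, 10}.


A + A = {a + a' : a, a' ∈ A}; |A| = 6.
General bounds: 2|A| - 1 ≤ |A + A| ≤ |A|(|A|+1)/2, i.e. 11 ≤ |A + A| ≤ 21.
Lower bound 2|A|-1 is attained iff A is an arithmetic progression.
Enumerate sums a + a' for a ≤ a' (symmetric, so this suffices):
a = -2: -2+-2=-4, -2+2=0, -2+5=3, -2+8=6, -2+9=7, -2+10=8
a = 2: 2+2=4, 2+5=7, 2+8=10, 2+9=11, 2+10=12
a = 5: 5+5=10, 5+8=13, 5+9=14, 5+10=15
a = 8: 8+8=16, 8+9=17, 8+10=18
a = 9: 9+9=18, 9+10=19
a = 10: 10+10=20
Distinct sums: {-4, 0, 3, 4, 6, 7, 8, 10, 11, 12, 13, 14, 15, 16, 17, 18, 19, 20}
|A + A| = 18

|A + A| = 18


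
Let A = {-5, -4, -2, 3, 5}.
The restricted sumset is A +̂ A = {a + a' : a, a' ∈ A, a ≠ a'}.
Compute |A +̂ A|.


Restricted sumset: A +̂ A = {a + a' : a ∈ A, a' ∈ A, a ≠ a'}.
Equivalently, take A + A and drop any sum 2a that is achievable ONLY as a + a for a ∈ A (i.e. sums representable only with equal summands).
Enumerate pairs (a, a') with a < a' (symmetric, so each unordered pair gives one sum; this covers all a ≠ a'):
  -5 + -4 = -9
  -5 + -2 = -7
  -5 + 3 = -2
  -5 + 5 = 0
  -4 + -2 = -6
  -4 + 3 = -1
  -4 + 5 = 1
  -2 + 3 = 1
  -2 + 5 = 3
  3 + 5 = 8
Collected distinct sums: {-9, -7, -6, -2, -1, 0, 1, 3, 8}
|A +̂ A| = 9
(Reference bound: |A +̂ A| ≥ 2|A| - 3 for |A| ≥ 2, with |A| = 5 giving ≥ 7.)

|A +̂ A| = 9


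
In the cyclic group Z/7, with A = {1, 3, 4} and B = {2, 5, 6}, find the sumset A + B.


Work in Z/7Z: reduce every sum a + b modulo 7.
Enumerate all 9 pairs:
a = 1: 1+2=3, 1+5=6, 1+6=0
a = 3: 3+2=5, 3+5=1, 3+6=2
a = 4: 4+2=6, 4+5=2, 4+6=3
Distinct residues collected: {0, 1, 2, 3, 5, 6}
|A + B| = 6 (out of 7 total residues).

A + B = {0, 1, 2, 3, 5, 6}


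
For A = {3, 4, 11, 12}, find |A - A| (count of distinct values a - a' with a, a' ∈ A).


A - A = {a - a' : a, a' ∈ A}; |A| = 4.
Bounds: 2|A|-1 ≤ |A - A| ≤ |A|² - |A| + 1, i.e. 7 ≤ |A - A| ≤ 13.
Note: 0 ∈ A - A always (from a - a). The set is symmetric: if d ∈ A - A then -d ∈ A - A.
Enumerate nonzero differences d = a - a' with a > a' (then include -d):
Positive differences: {1, 7, 8, 9}
Full difference set: {0} ∪ (positive diffs) ∪ (negative diffs).
|A - A| = 1 + 2·4 = 9 (matches direct enumeration: 9).

|A - A| = 9


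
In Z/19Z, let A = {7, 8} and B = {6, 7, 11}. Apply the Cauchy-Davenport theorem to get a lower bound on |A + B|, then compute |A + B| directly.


Cauchy-Davenport: |A + B| ≥ min(p, |A| + |B| - 1) for A, B nonempty in Z/pZ.
|A| = 2, |B| = 3, p = 19.
CD lower bound = min(19, 2 + 3 - 1) = min(19, 4) = 4.
Compute A + B mod 19 directly:
a = 7: 7+6=13, 7+7=14, 7+11=18
a = 8: 8+6=14, 8+7=15, 8+11=0
A + B = {0, 13, 14, 15, 18}, so |A + B| = 5.
Verify: 5 ≥ 4? Yes ✓.

CD lower bound = 4, actual |A + B| = 5.


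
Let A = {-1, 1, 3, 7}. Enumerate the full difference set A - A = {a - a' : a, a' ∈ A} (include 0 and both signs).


A - A = {a - a' : a, a' ∈ A}.
Compute a - a' for each ordered pair (a, a'):
a = -1: -1--1=0, -1-1=-2, -1-3=-4, -1-7=-8
a = 1: 1--1=2, 1-1=0, 1-3=-2, 1-7=-6
a = 3: 3--1=4, 3-1=2, 3-3=0, 3-7=-4
a = 7: 7--1=8, 7-1=6, 7-3=4, 7-7=0
Collecting distinct values (and noting 0 appears from a-a):
A - A = {-8, -6, -4, -2, 0, 2, 4, 6, 8}
|A - A| = 9

A - A = {-8, -6, -4, -2, 0, 2, 4, 6, 8}


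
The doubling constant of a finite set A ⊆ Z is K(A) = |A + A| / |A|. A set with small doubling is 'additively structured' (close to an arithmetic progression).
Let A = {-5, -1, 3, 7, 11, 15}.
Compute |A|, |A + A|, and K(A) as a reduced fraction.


|A| = 6.
Compute A + A by enumerating all 36 pairs.
A + A = {-10, -6, -2, 2, 6, 10, 14, 18, 22, 26, 30}, so |A + A| = 11.
K = |A + A| / |A| = 11/6 (already in lowest terms) ≈ 1.8333.
Reference: AP of size 6 gives K = 11/6 ≈ 1.8333; a fully generic set of size 6 gives K ≈ 3.5000.

|A| = 6, |A + A| = 11, K = 11/6.


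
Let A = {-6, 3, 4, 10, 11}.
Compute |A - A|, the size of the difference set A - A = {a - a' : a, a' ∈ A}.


A - A = {a - a' : a, a' ∈ A}; |A| = 5.
Bounds: 2|A|-1 ≤ |A - A| ≤ |A|² - |A| + 1, i.e. 9 ≤ |A - A| ≤ 21.
Note: 0 ∈ A - A always (from a - a). The set is symmetric: if d ∈ A - A then -d ∈ A - A.
Enumerate nonzero differences d = a - a' with a > a' (then include -d):
Positive differences: {1, 6, 7, 8, 9, 10, 16, 17}
Full difference set: {0} ∪ (positive diffs) ∪ (negative diffs).
|A - A| = 1 + 2·8 = 17 (matches direct enumeration: 17).

|A - A| = 17


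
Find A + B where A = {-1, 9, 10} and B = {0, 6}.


A + B = {a + b : a ∈ A, b ∈ B}.
Enumerate all |A|·|B| = 3·2 = 6 pairs (a, b) and collect distinct sums.
a = -1: -1+0=-1, -1+6=5
a = 9: 9+0=9, 9+6=15
a = 10: 10+0=10, 10+6=16
Collecting distinct sums: A + B = {-1, 5, 9, 10, 15, 16}
|A + B| = 6

A + B = {-1, 5, 9, 10, 15, 16}


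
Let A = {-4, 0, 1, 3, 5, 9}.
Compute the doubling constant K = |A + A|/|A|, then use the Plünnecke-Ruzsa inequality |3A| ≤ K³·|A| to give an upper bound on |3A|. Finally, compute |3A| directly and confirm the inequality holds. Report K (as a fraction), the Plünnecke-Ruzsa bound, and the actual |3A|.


|A| = 6.
Step 1: Compute A + A by enumerating all 36 pairs.
A + A = {-8, -4, -3, -1, 0, 1, 2, 3, 4, 5, 6, 8, 9, 10, 12, 14, 18}, so |A + A| = 17.
Step 2: Doubling constant K = |A + A|/|A| = 17/6 = 17/6 ≈ 2.8333.
Step 3: Plünnecke-Ruzsa gives |3A| ≤ K³·|A| = (2.8333)³ · 6 ≈ 136.4722.
Step 4: Compute 3A = A + A + A directly by enumerating all triples (a,b,c) ∈ A³; |3A| = 30.
Step 5: Check 30 ≤ 136.4722? Yes ✓.

K = 17/6, Plünnecke-Ruzsa bound K³|A| ≈ 136.4722, |3A| = 30, inequality holds.


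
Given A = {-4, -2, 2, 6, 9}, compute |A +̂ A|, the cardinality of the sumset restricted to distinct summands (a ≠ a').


Restricted sumset: A +̂ A = {a + a' : a ∈ A, a' ∈ A, a ≠ a'}.
Equivalently, take A + A and drop any sum 2a that is achievable ONLY as a + a for a ∈ A (i.e. sums representable only with equal summands).
Enumerate pairs (a, a') with a < a' (symmetric, so each unordered pair gives one sum; this covers all a ≠ a'):
  -4 + -2 = -6
  -4 + 2 = -2
  -4 + 6 = 2
  -4 + 9 = 5
  -2 + 2 = 0
  -2 + 6 = 4
  -2 + 9 = 7
  2 + 6 = 8
  2 + 9 = 11
  6 + 9 = 15
Collected distinct sums: {-6, -2, 0, 2, 4, 5, 7, 8, 11, 15}
|A +̂ A| = 10
(Reference bound: |A +̂ A| ≥ 2|A| - 3 for |A| ≥ 2, with |A| = 5 giving ≥ 7.)

|A +̂ A| = 10


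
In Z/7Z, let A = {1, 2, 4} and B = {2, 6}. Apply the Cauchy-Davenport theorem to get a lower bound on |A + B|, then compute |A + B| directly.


Cauchy-Davenport: |A + B| ≥ min(p, |A| + |B| - 1) for A, B nonempty in Z/pZ.
|A| = 3, |B| = 2, p = 7.
CD lower bound = min(7, 3 + 2 - 1) = min(7, 4) = 4.
Compute A + B mod 7 directly:
a = 1: 1+2=3, 1+6=0
a = 2: 2+2=4, 2+6=1
a = 4: 4+2=6, 4+6=3
A + B = {0, 1, 3, 4, 6}, so |A + B| = 5.
Verify: 5 ≥ 4? Yes ✓.

CD lower bound = 4, actual |A + B| = 5.


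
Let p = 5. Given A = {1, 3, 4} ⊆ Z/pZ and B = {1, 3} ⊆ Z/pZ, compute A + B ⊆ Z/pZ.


Work in Z/5Z: reduce every sum a + b modulo 5.
Enumerate all 6 pairs:
a = 1: 1+1=2, 1+3=4
a = 3: 3+1=4, 3+3=1
a = 4: 4+1=0, 4+3=2
Distinct residues collected: {0, 1, 2, 4}
|A + B| = 4 (out of 5 total residues).

A + B = {0, 1, 2, 4}


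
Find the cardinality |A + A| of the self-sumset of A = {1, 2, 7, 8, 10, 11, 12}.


A + A = {a + a' : a, a' ∈ A}; |A| = 7.
General bounds: 2|A| - 1 ≤ |A + A| ≤ |A|(|A|+1)/2, i.e. 13 ≤ |A + A| ≤ 28.
Lower bound 2|A|-1 is attained iff A is an arithmetic progression.
Enumerate sums a + a' for a ≤ a' (symmetric, so this suffices):
a = 1: 1+1=2, 1+2=3, 1+7=8, 1+8=9, 1+10=11, 1+11=12, 1+12=13
a = 2: 2+2=4, 2+7=9, 2+8=10, 2+10=12, 2+11=13, 2+12=14
a = 7: 7+7=14, 7+8=15, 7+10=17, 7+11=18, 7+12=19
a = 8: 8+8=16, 8+10=18, 8+11=19, 8+12=20
a = 10: 10+10=20, 10+11=21, 10+12=22
a = 11: 11+11=22, 11+12=23
a = 12: 12+12=24
Distinct sums: {2, 3, 4, 8, 9, 10, 11, 12, 13, 14, 15, 16, 17, 18, 19, 20, 21, 22, 23, 24}
|A + A| = 20

|A + A| = 20


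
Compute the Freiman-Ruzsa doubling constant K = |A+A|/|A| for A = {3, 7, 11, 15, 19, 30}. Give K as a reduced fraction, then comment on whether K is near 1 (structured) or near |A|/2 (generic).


|A| = 6.
Compute A + A by enumerating all 36 pairs.
A + A = {6, 10, 14, 18, 22, 26, 30, 33, 34, 37, 38, 41, 45, 49, 60}, so |A + A| = 15.
K = |A + A| / |A| = 15/6 = 5/2 ≈ 2.5000.
Reference: AP of size 6 gives K = 11/6 ≈ 1.8333; a fully generic set of size 6 gives K ≈ 3.5000.

|A| = 6, |A + A| = 15, K = 15/6 = 5/2.


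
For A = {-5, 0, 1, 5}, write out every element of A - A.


A - A = {a - a' : a, a' ∈ A}.
Compute a - a' for each ordered pair (a, a'):
a = -5: -5--5=0, -5-0=-5, -5-1=-6, -5-5=-10
a = 0: 0--5=5, 0-0=0, 0-1=-1, 0-5=-5
a = 1: 1--5=6, 1-0=1, 1-1=0, 1-5=-4
a = 5: 5--5=10, 5-0=5, 5-1=4, 5-5=0
Collecting distinct values (and noting 0 appears from a-a):
A - A = {-10, -6, -5, -4, -1, 0, 1, 4, 5, 6, 10}
|A - A| = 11

A - A = {-10, -6, -5, -4, -1, 0, 1, 4, 5, 6, 10}


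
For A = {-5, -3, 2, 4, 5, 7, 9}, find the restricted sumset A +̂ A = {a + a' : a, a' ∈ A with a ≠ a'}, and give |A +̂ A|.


Restricted sumset: A +̂ A = {a + a' : a ∈ A, a' ∈ A, a ≠ a'}.
Equivalently, take A + A and drop any sum 2a that is achievable ONLY as a + a for a ∈ A (i.e. sums representable only with equal summands).
Enumerate pairs (a, a') with a < a' (symmetric, so each unordered pair gives one sum; this covers all a ≠ a'):
  -5 + -3 = -8
  -5 + 2 = -3
  -5 + 4 = -1
  -5 + 5 = 0
  -5 + 7 = 2
  -5 + 9 = 4
  -3 + 2 = -1
  -3 + 4 = 1
  -3 + 5 = 2
  -3 + 7 = 4
  -3 + 9 = 6
  2 + 4 = 6
  2 + 5 = 7
  2 + 7 = 9
  2 + 9 = 11
  4 + 5 = 9
  4 + 7 = 11
  4 + 9 = 13
  5 + 7 = 12
  5 + 9 = 14
  7 + 9 = 16
Collected distinct sums: {-8, -3, -1, 0, 1, 2, 4, 6, 7, 9, 11, 12, 13, 14, 16}
|A +̂ A| = 15
(Reference bound: |A +̂ A| ≥ 2|A| - 3 for |A| ≥ 2, with |A| = 7 giving ≥ 11.)

|A +̂ A| = 15


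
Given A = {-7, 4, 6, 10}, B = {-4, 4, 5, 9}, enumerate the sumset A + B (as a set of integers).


A + B = {a + b : a ∈ A, b ∈ B}.
Enumerate all |A|·|B| = 4·4 = 16 pairs (a, b) and collect distinct sums.
a = -7: -7+-4=-11, -7+4=-3, -7+5=-2, -7+9=2
a = 4: 4+-4=0, 4+4=8, 4+5=9, 4+9=13
a = 6: 6+-4=2, 6+4=10, 6+5=11, 6+9=15
a = 10: 10+-4=6, 10+4=14, 10+5=15, 10+9=19
Collecting distinct sums: A + B = {-11, -3, -2, 0, 2, 6, 8, 9, 10, 11, 13, 14, 15, 19}
|A + B| = 14

A + B = {-11, -3, -2, 0, 2, 6, 8, 9, 10, 11, 13, 14, 15, 19}


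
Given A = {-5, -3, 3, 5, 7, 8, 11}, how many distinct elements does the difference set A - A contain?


A - A = {a - a' : a, a' ∈ A}; |A| = 7.
Bounds: 2|A|-1 ≤ |A - A| ≤ |A|² - |A| + 1, i.e. 13 ≤ |A - A| ≤ 43.
Note: 0 ∈ A - A always (from a - a). The set is symmetric: if d ∈ A - A then -d ∈ A - A.
Enumerate nonzero differences d = a - a' with a > a' (then include -d):
Positive differences: {1, 2, 3, 4, 5, 6, 8, 10, 11, 12, 13, 14, 16}
Full difference set: {0} ∪ (positive diffs) ∪ (negative diffs).
|A - A| = 1 + 2·13 = 27 (matches direct enumeration: 27).

|A - A| = 27


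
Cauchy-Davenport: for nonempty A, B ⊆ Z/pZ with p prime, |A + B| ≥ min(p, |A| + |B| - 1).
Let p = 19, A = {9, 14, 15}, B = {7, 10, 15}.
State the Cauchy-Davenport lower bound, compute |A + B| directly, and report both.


Cauchy-Davenport: |A + B| ≥ min(p, |A| + |B| - 1) for A, B nonempty in Z/pZ.
|A| = 3, |B| = 3, p = 19.
CD lower bound = min(19, 3 + 3 - 1) = min(19, 5) = 5.
Compute A + B mod 19 directly:
a = 9: 9+7=16, 9+10=0, 9+15=5
a = 14: 14+7=2, 14+10=5, 14+15=10
a = 15: 15+7=3, 15+10=6, 15+15=11
A + B = {0, 2, 3, 5, 6, 10, 11, 16}, so |A + B| = 8.
Verify: 8 ≥ 5? Yes ✓.

CD lower bound = 5, actual |A + B| = 8.


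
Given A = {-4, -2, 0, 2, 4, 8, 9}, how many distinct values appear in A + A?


A + A = {a + a' : a, a' ∈ A}; |A| = 7.
General bounds: 2|A| - 1 ≤ |A + A| ≤ |A|(|A|+1)/2, i.e. 13 ≤ |A + A| ≤ 28.
Lower bound 2|A|-1 is attained iff A is an arithmetic progression.
Enumerate sums a + a' for a ≤ a' (symmetric, so this suffices):
a = -4: -4+-4=-8, -4+-2=-6, -4+0=-4, -4+2=-2, -4+4=0, -4+8=4, -4+9=5
a = -2: -2+-2=-4, -2+0=-2, -2+2=0, -2+4=2, -2+8=6, -2+9=7
a = 0: 0+0=0, 0+2=2, 0+4=4, 0+8=8, 0+9=9
a = 2: 2+2=4, 2+4=6, 2+8=10, 2+9=11
a = 4: 4+4=8, 4+8=12, 4+9=13
a = 8: 8+8=16, 8+9=17
a = 9: 9+9=18
Distinct sums: {-8, -6, -4, -2, 0, 2, 4, 5, 6, 7, 8, 9, 10, 11, 12, 13, 16, 17, 18}
|A + A| = 19

|A + A| = 19


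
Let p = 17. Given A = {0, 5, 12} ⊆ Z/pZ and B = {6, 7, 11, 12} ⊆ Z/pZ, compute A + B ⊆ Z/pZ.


Work in Z/17Z: reduce every sum a + b modulo 17.
Enumerate all 12 pairs:
a = 0: 0+6=6, 0+7=7, 0+11=11, 0+12=12
a = 5: 5+6=11, 5+7=12, 5+11=16, 5+12=0
a = 12: 12+6=1, 12+7=2, 12+11=6, 12+12=7
Distinct residues collected: {0, 1, 2, 6, 7, 11, 12, 16}
|A + B| = 8 (out of 17 total residues).

A + B = {0, 1, 2, 6, 7, 11, 12, 16}


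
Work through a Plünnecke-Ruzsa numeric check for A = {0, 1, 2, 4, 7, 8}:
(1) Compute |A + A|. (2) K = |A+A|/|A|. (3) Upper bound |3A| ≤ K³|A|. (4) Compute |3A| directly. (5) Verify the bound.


|A| = 6.
Step 1: Compute A + A by enumerating all 36 pairs.
A + A = {0, 1, 2, 3, 4, 5, 6, 7, 8, 9, 10, 11, 12, 14, 15, 16}, so |A + A| = 16.
Step 2: Doubling constant K = |A + A|/|A| = 16/6 = 16/6 ≈ 2.6667.
Step 3: Plünnecke-Ruzsa gives |3A| ≤ K³·|A| = (2.6667)³ · 6 ≈ 113.7778.
Step 4: Compute 3A = A + A + A directly by enumerating all triples (a,b,c) ∈ A³; |3A| = 25.
Step 5: Check 25 ≤ 113.7778? Yes ✓.

K = 16/6, Plünnecke-Ruzsa bound K³|A| ≈ 113.7778, |3A| = 25, inequality holds.


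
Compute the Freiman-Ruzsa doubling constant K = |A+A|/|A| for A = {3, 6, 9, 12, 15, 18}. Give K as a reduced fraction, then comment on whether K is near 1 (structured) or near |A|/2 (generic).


|A| = 6.
Compute A + A by enumerating all 36 pairs.
A + A = {6, 9, 12, 15, 18, 21, 24, 27, 30, 33, 36}, so |A + A| = 11.
K = |A + A| / |A| = 11/6 (already in lowest terms) ≈ 1.8333.
Reference: AP of size 6 gives K = 11/6 ≈ 1.8333; a fully generic set of size 6 gives K ≈ 3.5000.

|A| = 6, |A + A| = 11, K = 11/6.


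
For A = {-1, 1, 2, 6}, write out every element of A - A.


A - A = {a - a' : a, a' ∈ A}.
Compute a - a' for each ordered pair (a, a'):
a = -1: -1--1=0, -1-1=-2, -1-2=-3, -1-6=-7
a = 1: 1--1=2, 1-1=0, 1-2=-1, 1-6=-5
a = 2: 2--1=3, 2-1=1, 2-2=0, 2-6=-4
a = 6: 6--1=7, 6-1=5, 6-2=4, 6-6=0
Collecting distinct values (and noting 0 appears from a-a):
A - A = {-7, -5, -4, -3, -2, -1, 0, 1, 2, 3, 4, 5, 7}
|A - A| = 13

A - A = {-7, -5, -4, -3, -2, -1, 0, 1, 2, 3, 4, 5, 7}


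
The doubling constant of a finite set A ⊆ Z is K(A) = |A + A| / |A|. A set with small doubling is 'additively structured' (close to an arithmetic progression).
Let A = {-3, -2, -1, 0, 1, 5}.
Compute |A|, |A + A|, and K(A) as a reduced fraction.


|A| = 6.
Compute A + A by enumerating all 36 pairs.
A + A = {-6, -5, -4, -3, -2, -1, 0, 1, 2, 3, 4, 5, 6, 10}, so |A + A| = 14.
K = |A + A| / |A| = 14/6 = 7/3 ≈ 2.3333.
Reference: AP of size 6 gives K = 11/6 ≈ 1.8333; a fully generic set of size 6 gives K ≈ 3.5000.

|A| = 6, |A + A| = 14, K = 14/6 = 7/3.


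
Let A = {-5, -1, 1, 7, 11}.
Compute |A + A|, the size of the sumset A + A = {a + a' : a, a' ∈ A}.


A + A = {a + a' : a, a' ∈ A}; |A| = 5.
General bounds: 2|A| - 1 ≤ |A + A| ≤ |A|(|A|+1)/2, i.e. 9 ≤ |A + A| ≤ 15.
Lower bound 2|A|-1 is attained iff A is an arithmetic progression.
Enumerate sums a + a' for a ≤ a' (symmetric, so this suffices):
a = -5: -5+-5=-10, -5+-1=-6, -5+1=-4, -5+7=2, -5+11=6
a = -1: -1+-1=-2, -1+1=0, -1+7=6, -1+11=10
a = 1: 1+1=2, 1+7=8, 1+11=12
a = 7: 7+7=14, 7+11=18
a = 11: 11+11=22
Distinct sums: {-10, -6, -4, -2, 0, 2, 6, 8, 10, 12, 14, 18, 22}
|A + A| = 13

|A + A| = 13


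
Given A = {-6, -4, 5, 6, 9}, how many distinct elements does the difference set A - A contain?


A - A = {a - a' : a, a' ∈ A}; |A| = 5.
Bounds: 2|A|-1 ≤ |A - A| ≤ |A|² - |A| + 1, i.e. 9 ≤ |A - A| ≤ 21.
Note: 0 ∈ A - A always (from a - a). The set is symmetric: if d ∈ A - A then -d ∈ A - A.
Enumerate nonzero differences d = a - a' with a > a' (then include -d):
Positive differences: {1, 2, 3, 4, 9, 10, 11, 12, 13, 15}
Full difference set: {0} ∪ (positive diffs) ∪ (negative diffs).
|A - A| = 1 + 2·10 = 21 (matches direct enumeration: 21).

|A - A| = 21


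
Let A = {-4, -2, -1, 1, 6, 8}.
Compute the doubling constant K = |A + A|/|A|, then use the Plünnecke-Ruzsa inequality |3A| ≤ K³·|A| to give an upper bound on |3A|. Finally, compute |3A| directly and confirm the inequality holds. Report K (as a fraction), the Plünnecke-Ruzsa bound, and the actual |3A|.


|A| = 6.
Step 1: Compute A + A by enumerating all 36 pairs.
A + A = {-8, -6, -5, -4, -3, -2, -1, 0, 2, 4, 5, 6, 7, 9, 12, 14, 16}, so |A + A| = 17.
Step 2: Doubling constant K = |A + A|/|A| = 17/6 = 17/6 ≈ 2.8333.
Step 3: Plünnecke-Ruzsa gives |3A| ≤ K³·|A| = (2.8333)³ · 6 ≈ 136.4722.
Step 4: Compute 3A = A + A + A directly by enumerating all triples (a,b,c) ∈ A³; |3A| = 31.
Step 5: Check 31 ≤ 136.4722? Yes ✓.

K = 17/6, Plünnecke-Ruzsa bound K³|A| ≈ 136.4722, |3A| = 31, inequality holds.


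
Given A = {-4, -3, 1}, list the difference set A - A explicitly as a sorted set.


A - A = {a - a' : a, a' ∈ A}.
Compute a - a' for each ordered pair (a, a'):
a = -4: -4--4=0, -4--3=-1, -4-1=-5
a = -3: -3--4=1, -3--3=0, -3-1=-4
a = 1: 1--4=5, 1--3=4, 1-1=0
Collecting distinct values (and noting 0 appears from a-a):
A - A = {-5, -4, -1, 0, 1, 4, 5}
|A - A| = 7

A - A = {-5, -4, -1, 0, 1, 4, 5}


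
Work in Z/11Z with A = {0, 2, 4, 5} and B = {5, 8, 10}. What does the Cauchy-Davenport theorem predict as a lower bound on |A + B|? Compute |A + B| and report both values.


Cauchy-Davenport: |A + B| ≥ min(p, |A| + |B| - 1) for A, B nonempty in Z/pZ.
|A| = 4, |B| = 3, p = 11.
CD lower bound = min(11, 4 + 3 - 1) = min(11, 6) = 6.
Compute A + B mod 11 directly:
a = 0: 0+5=5, 0+8=8, 0+10=10
a = 2: 2+5=7, 2+8=10, 2+10=1
a = 4: 4+5=9, 4+8=1, 4+10=3
a = 5: 5+5=10, 5+8=2, 5+10=4
A + B = {1, 2, 3, 4, 5, 7, 8, 9, 10}, so |A + B| = 9.
Verify: 9 ≥ 6? Yes ✓.

CD lower bound = 6, actual |A + B| = 9.


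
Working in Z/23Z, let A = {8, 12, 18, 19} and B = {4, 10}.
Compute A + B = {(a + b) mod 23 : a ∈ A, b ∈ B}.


Work in Z/23Z: reduce every sum a + b modulo 23.
Enumerate all 8 pairs:
a = 8: 8+4=12, 8+10=18
a = 12: 12+4=16, 12+10=22
a = 18: 18+4=22, 18+10=5
a = 19: 19+4=0, 19+10=6
Distinct residues collected: {0, 5, 6, 12, 16, 18, 22}
|A + B| = 7 (out of 23 total residues).

A + B = {0, 5, 6, 12, 16, 18, 22}


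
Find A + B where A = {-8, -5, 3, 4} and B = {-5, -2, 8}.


A + B = {a + b : a ∈ A, b ∈ B}.
Enumerate all |A|·|B| = 4·3 = 12 pairs (a, b) and collect distinct sums.
a = -8: -8+-5=-13, -8+-2=-10, -8+8=0
a = -5: -5+-5=-10, -5+-2=-7, -5+8=3
a = 3: 3+-5=-2, 3+-2=1, 3+8=11
a = 4: 4+-5=-1, 4+-2=2, 4+8=12
Collecting distinct sums: A + B = {-13, -10, -7, -2, -1, 0, 1, 2, 3, 11, 12}
|A + B| = 11

A + B = {-13, -10, -7, -2, -1, 0, 1, 2, 3, 11, 12}


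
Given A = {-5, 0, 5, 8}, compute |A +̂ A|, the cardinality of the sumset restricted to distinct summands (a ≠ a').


Restricted sumset: A +̂ A = {a + a' : a ∈ A, a' ∈ A, a ≠ a'}.
Equivalently, take A + A and drop any sum 2a that is achievable ONLY as a + a for a ∈ A (i.e. sums representable only with equal summands).
Enumerate pairs (a, a') with a < a' (symmetric, so each unordered pair gives one sum; this covers all a ≠ a'):
  -5 + 0 = -5
  -5 + 5 = 0
  -5 + 8 = 3
  0 + 5 = 5
  0 + 8 = 8
  5 + 8 = 13
Collected distinct sums: {-5, 0, 3, 5, 8, 13}
|A +̂ A| = 6
(Reference bound: |A +̂ A| ≥ 2|A| - 3 for |A| ≥ 2, with |A| = 4 giving ≥ 5.)

|A +̂ A| = 6


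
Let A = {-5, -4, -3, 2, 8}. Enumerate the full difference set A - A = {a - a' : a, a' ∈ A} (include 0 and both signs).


A - A = {a - a' : a, a' ∈ A}.
Compute a - a' for each ordered pair (a, a'):
a = -5: -5--5=0, -5--4=-1, -5--3=-2, -5-2=-7, -5-8=-13
a = -4: -4--5=1, -4--4=0, -4--3=-1, -4-2=-6, -4-8=-12
a = -3: -3--5=2, -3--4=1, -3--3=0, -3-2=-5, -3-8=-11
a = 2: 2--5=7, 2--4=6, 2--3=5, 2-2=0, 2-8=-6
a = 8: 8--5=13, 8--4=12, 8--3=11, 8-2=6, 8-8=0
Collecting distinct values (and noting 0 appears from a-a):
A - A = {-13, -12, -11, -7, -6, -5, -2, -1, 0, 1, 2, 5, 6, 7, 11, 12, 13}
|A - A| = 17

A - A = {-13, -12, -11, -7, -6, -5, -2, -1, 0, 1, 2, 5, 6, 7, 11, 12, 13}


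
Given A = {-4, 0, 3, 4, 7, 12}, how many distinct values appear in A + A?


A + A = {a + a' : a, a' ∈ A}; |A| = 6.
General bounds: 2|A| - 1 ≤ |A + A| ≤ |A|(|A|+1)/2, i.e. 11 ≤ |A + A| ≤ 21.
Lower bound 2|A|-1 is attained iff A is an arithmetic progression.
Enumerate sums a + a' for a ≤ a' (symmetric, so this suffices):
a = -4: -4+-4=-8, -4+0=-4, -4+3=-1, -4+4=0, -4+7=3, -4+12=8
a = 0: 0+0=0, 0+3=3, 0+4=4, 0+7=7, 0+12=12
a = 3: 3+3=6, 3+4=7, 3+7=10, 3+12=15
a = 4: 4+4=8, 4+7=11, 4+12=16
a = 7: 7+7=14, 7+12=19
a = 12: 12+12=24
Distinct sums: {-8, -4, -1, 0, 3, 4, 6, 7, 8, 10, 11, 12, 14, 15, 16, 19, 24}
|A + A| = 17

|A + A| = 17


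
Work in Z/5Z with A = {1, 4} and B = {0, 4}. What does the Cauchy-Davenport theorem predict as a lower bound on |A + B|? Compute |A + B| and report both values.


Cauchy-Davenport: |A + B| ≥ min(p, |A| + |B| - 1) for A, B nonempty in Z/pZ.
|A| = 2, |B| = 2, p = 5.
CD lower bound = min(5, 2 + 2 - 1) = min(5, 3) = 3.
Compute A + B mod 5 directly:
a = 1: 1+0=1, 1+4=0
a = 4: 4+0=4, 4+4=3
A + B = {0, 1, 3, 4}, so |A + B| = 4.
Verify: 4 ≥ 3? Yes ✓.

CD lower bound = 3, actual |A + B| = 4.


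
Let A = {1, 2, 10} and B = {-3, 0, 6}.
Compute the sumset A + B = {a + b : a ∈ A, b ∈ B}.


A + B = {a + b : a ∈ A, b ∈ B}.
Enumerate all |A|·|B| = 3·3 = 9 pairs (a, b) and collect distinct sums.
a = 1: 1+-3=-2, 1+0=1, 1+6=7
a = 2: 2+-3=-1, 2+0=2, 2+6=8
a = 10: 10+-3=7, 10+0=10, 10+6=16
Collecting distinct sums: A + B = {-2, -1, 1, 2, 7, 8, 10, 16}
|A + B| = 8

A + B = {-2, -1, 1, 2, 7, 8, 10, 16}


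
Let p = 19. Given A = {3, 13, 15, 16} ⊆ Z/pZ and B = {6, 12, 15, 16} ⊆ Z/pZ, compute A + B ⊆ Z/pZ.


Work in Z/19Z: reduce every sum a + b modulo 19.
Enumerate all 16 pairs:
a = 3: 3+6=9, 3+12=15, 3+15=18, 3+16=0
a = 13: 13+6=0, 13+12=6, 13+15=9, 13+16=10
a = 15: 15+6=2, 15+12=8, 15+15=11, 15+16=12
a = 16: 16+6=3, 16+12=9, 16+15=12, 16+16=13
Distinct residues collected: {0, 2, 3, 6, 8, 9, 10, 11, 12, 13, 15, 18}
|A + B| = 12 (out of 19 total residues).

A + B = {0, 2, 3, 6, 8, 9, 10, 11, 12, 13, 15, 18}


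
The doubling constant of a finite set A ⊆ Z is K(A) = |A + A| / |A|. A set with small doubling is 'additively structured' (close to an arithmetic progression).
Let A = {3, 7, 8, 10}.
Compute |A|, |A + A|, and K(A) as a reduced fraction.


|A| = 4.
Compute A + A by enumerating all 16 pairs.
A + A = {6, 10, 11, 13, 14, 15, 16, 17, 18, 20}, so |A + A| = 10.
K = |A + A| / |A| = 10/4 = 5/2 ≈ 2.5000.
Reference: AP of size 4 gives K = 7/4 ≈ 1.7500; a fully generic set of size 4 gives K ≈ 2.5000.

|A| = 4, |A + A| = 10, K = 10/4 = 5/2.


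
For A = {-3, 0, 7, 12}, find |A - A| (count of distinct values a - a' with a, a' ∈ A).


A - A = {a - a' : a, a' ∈ A}; |A| = 4.
Bounds: 2|A|-1 ≤ |A - A| ≤ |A|² - |A| + 1, i.e. 7 ≤ |A - A| ≤ 13.
Note: 0 ∈ A - A always (from a - a). The set is symmetric: if d ∈ A - A then -d ∈ A - A.
Enumerate nonzero differences d = a - a' with a > a' (then include -d):
Positive differences: {3, 5, 7, 10, 12, 15}
Full difference set: {0} ∪ (positive diffs) ∪ (negative diffs).
|A - A| = 1 + 2·6 = 13 (matches direct enumeration: 13).

|A - A| = 13


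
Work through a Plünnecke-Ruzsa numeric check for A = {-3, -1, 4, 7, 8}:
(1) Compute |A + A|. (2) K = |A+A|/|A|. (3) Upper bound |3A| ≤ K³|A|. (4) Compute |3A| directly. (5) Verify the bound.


|A| = 5.
Step 1: Compute A + A by enumerating all 25 pairs.
A + A = {-6, -4, -2, 1, 3, 4, 5, 6, 7, 8, 11, 12, 14, 15, 16}, so |A + A| = 15.
Step 2: Doubling constant K = |A + A|/|A| = 15/5 = 15/5 ≈ 3.0000.
Step 3: Plünnecke-Ruzsa gives |3A| ≤ K³·|A| = (3.0000)³ · 5 ≈ 135.0000.
Step 4: Compute 3A = A + A + A directly by enumerating all triples (a,b,c) ∈ A³; |3A| = 29.
Step 5: Check 29 ≤ 135.0000? Yes ✓.

K = 15/5, Plünnecke-Ruzsa bound K³|A| ≈ 135.0000, |3A| = 29, inequality holds.


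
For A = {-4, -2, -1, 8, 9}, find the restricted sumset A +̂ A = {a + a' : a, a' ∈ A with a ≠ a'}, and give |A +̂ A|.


Restricted sumset: A +̂ A = {a + a' : a ∈ A, a' ∈ A, a ≠ a'}.
Equivalently, take A + A and drop any sum 2a that is achievable ONLY as a + a for a ∈ A (i.e. sums representable only with equal summands).
Enumerate pairs (a, a') with a < a' (symmetric, so each unordered pair gives one sum; this covers all a ≠ a'):
  -4 + -2 = -6
  -4 + -1 = -5
  -4 + 8 = 4
  -4 + 9 = 5
  -2 + -1 = -3
  -2 + 8 = 6
  -2 + 9 = 7
  -1 + 8 = 7
  -1 + 9 = 8
  8 + 9 = 17
Collected distinct sums: {-6, -5, -3, 4, 5, 6, 7, 8, 17}
|A +̂ A| = 9
(Reference bound: |A +̂ A| ≥ 2|A| - 3 for |A| ≥ 2, with |A| = 5 giving ≥ 7.)

|A +̂ A| = 9


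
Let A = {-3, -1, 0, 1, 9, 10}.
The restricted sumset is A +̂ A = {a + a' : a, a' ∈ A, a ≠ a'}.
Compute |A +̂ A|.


Restricted sumset: A +̂ A = {a + a' : a ∈ A, a' ∈ A, a ≠ a'}.
Equivalently, take A + A and drop any sum 2a that is achievable ONLY as a + a for a ∈ A (i.e. sums representable only with equal summands).
Enumerate pairs (a, a') with a < a' (symmetric, so each unordered pair gives one sum; this covers all a ≠ a'):
  -3 + -1 = -4
  -3 + 0 = -3
  -3 + 1 = -2
  -3 + 9 = 6
  -3 + 10 = 7
  -1 + 0 = -1
  -1 + 1 = 0
  -1 + 9 = 8
  -1 + 10 = 9
  0 + 1 = 1
  0 + 9 = 9
  0 + 10 = 10
  1 + 9 = 10
  1 + 10 = 11
  9 + 10 = 19
Collected distinct sums: {-4, -3, -2, -1, 0, 1, 6, 7, 8, 9, 10, 11, 19}
|A +̂ A| = 13
(Reference bound: |A +̂ A| ≥ 2|A| - 3 for |A| ≥ 2, with |A| = 6 giving ≥ 9.)

|A +̂ A| = 13


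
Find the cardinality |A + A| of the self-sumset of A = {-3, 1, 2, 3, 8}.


A + A = {a + a' : a, a' ∈ A}; |A| = 5.
General bounds: 2|A| - 1 ≤ |A + A| ≤ |A|(|A|+1)/2, i.e. 9 ≤ |A + A| ≤ 15.
Lower bound 2|A|-1 is attained iff A is an arithmetic progression.
Enumerate sums a + a' for a ≤ a' (symmetric, so this suffices):
a = -3: -3+-3=-6, -3+1=-2, -3+2=-1, -3+3=0, -3+8=5
a = 1: 1+1=2, 1+2=3, 1+3=4, 1+8=9
a = 2: 2+2=4, 2+3=5, 2+8=10
a = 3: 3+3=6, 3+8=11
a = 8: 8+8=16
Distinct sums: {-6, -2, -1, 0, 2, 3, 4, 5, 6, 9, 10, 11, 16}
|A + A| = 13

|A + A| = 13


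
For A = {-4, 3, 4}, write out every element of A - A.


A - A = {a - a' : a, a' ∈ A}.
Compute a - a' for each ordered pair (a, a'):
a = -4: -4--4=0, -4-3=-7, -4-4=-8
a = 3: 3--4=7, 3-3=0, 3-4=-1
a = 4: 4--4=8, 4-3=1, 4-4=0
Collecting distinct values (and noting 0 appears from a-a):
A - A = {-8, -7, -1, 0, 1, 7, 8}
|A - A| = 7

A - A = {-8, -7, -1, 0, 1, 7, 8}


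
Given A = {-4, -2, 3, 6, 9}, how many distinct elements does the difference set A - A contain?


A - A = {a - a' : a, a' ∈ A}; |A| = 5.
Bounds: 2|A|-1 ≤ |A - A| ≤ |A|² - |A| + 1, i.e. 9 ≤ |A - A| ≤ 21.
Note: 0 ∈ A - A always (from a - a). The set is symmetric: if d ∈ A - A then -d ∈ A - A.
Enumerate nonzero differences d = a - a' with a > a' (then include -d):
Positive differences: {2, 3, 5, 6, 7, 8, 10, 11, 13}
Full difference set: {0} ∪ (positive diffs) ∪ (negative diffs).
|A - A| = 1 + 2·9 = 19 (matches direct enumeration: 19).

|A - A| = 19


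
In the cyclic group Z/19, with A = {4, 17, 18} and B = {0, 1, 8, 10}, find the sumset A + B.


Work in Z/19Z: reduce every sum a + b modulo 19.
Enumerate all 12 pairs:
a = 4: 4+0=4, 4+1=5, 4+8=12, 4+10=14
a = 17: 17+0=17, 17+1=18, 17+8=6, 17+10=8
a = 18: 18+0=18, 18+1=0, 18+8=7, 18+10=9
Distinct residues collected: {0, 4, 5, 6, 7, 8, 9, 12, 14, 17, 18}
|A + B| = 11 (out of 19 total residues).

A + B = {0, 4, 5, 6, 7, 8, 9, 12, 14, 17, 18}


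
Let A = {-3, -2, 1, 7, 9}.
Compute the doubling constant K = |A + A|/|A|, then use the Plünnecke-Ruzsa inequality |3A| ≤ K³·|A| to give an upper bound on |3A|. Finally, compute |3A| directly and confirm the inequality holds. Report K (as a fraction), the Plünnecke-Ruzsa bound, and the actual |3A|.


|A| = 5.
Step 1: Compute A + A by enumerating all 25 pairs.
A + A = {-6, -5, -4, -2, -1, 2, 4, 5, 6, 7, 8, 10, 14, 16, 18}, so |A + A| = 15.
Step 2: Doubling constant K = |A + A|/|A| = 15/5 = 15/5 ≈ 3.0000.
Step 3: Plünnecke-Ruzsa gives |3A| ≤ K³·|A| = (3.0000)³ · 5 ≈ 135.0000.
Step 4: Compute 3A = A + A + A directly by enumerating all triples (a,b,c) ∈ A³; |3A| = 30.
Step 5: Check 30 ≤ 135.0000? Yes ✓.

K = 15/5, Plünnecke-Ruzsa bound K³|A| ≈ 135.0000, |3A| = 30, inequality holds.


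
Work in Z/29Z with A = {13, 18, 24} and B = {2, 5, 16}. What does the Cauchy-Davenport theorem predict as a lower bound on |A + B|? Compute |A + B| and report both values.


Cauchy-Davenport: |A + B| ≥ min(p, |A| + |B| - 1) for A, B nonempty in Z/pZ.
|A| = 3, |B| = 3, p = 29.
CD lower bound = min(29, 3 + 3 - 1) = min(29, 5) = 5.
Compute A + B mod 29 directly:
a = 13: 13+2=15, 13+5=18, 13+16=0
a = 18: 18+2=20, 18+5=23, 18+16=5
a = 24: 24+2=26, 24+5=0, 24+16=11
A + B = {0, 5, 11, 15, 18, 20, 23, 26}, so |A + B| = 8.
Verify: 8 ≥ 5? Yes ✓.

CD lower bound = 5, actual |A + B| = 8.


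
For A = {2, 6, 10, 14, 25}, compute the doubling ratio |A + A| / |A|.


|A| = 5.
Compute A + A by enumerating all 25 pairs.
A + A = {4, 8, 12, 16, 20, 24, 27, 28, 31, 35, 39, 50}, so |A + A| = 12.
K = |A + A| / |A| = 12/5 (already in lowest terms) ≈ 2.4000.
Reference: AP of size 5 gives K = 9/5 ≈ 1.8000; a fully generic set of size 5 gives K ≈ 3.0000.

|A| = 5, |A + A| = 12, K = 12/5.


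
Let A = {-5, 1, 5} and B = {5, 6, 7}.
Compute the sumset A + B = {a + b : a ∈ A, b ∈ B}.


A + B = {a + b : a ∈ A, b ∈ B}.
Enumerate all |A|·|B| = 3·3 = 9 pairs (a, b) and collect distinct sums.
a = -5: -5+5=0, -5+6=1, -5+7=2
a = 1: 1+5=6, 1+6=7, 1+7=8
a = 5: 5+5=10, 5+6=11, 5+7=12
Collecting distinct sums: A + B = {0, 1, 2, 6, 7, 8, 10, 11, 12}
|A + B| = 9

A + B = {0, 1, 2, 6, 7, 8, 10, 11, 12}


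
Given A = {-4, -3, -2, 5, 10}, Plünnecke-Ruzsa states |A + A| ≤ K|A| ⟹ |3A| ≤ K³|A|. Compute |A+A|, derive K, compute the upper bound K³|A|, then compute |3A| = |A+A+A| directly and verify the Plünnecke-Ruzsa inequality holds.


|A| = 5.
Step 1: Compute A + A by enumerating all 25 pairs.
A + A = {-8, -7, -6, -5, -4, 1, 2, 3, 6, 7, 8, 10, 15, 20}, so |A + A| = 14.
Step 2: Doubling constant K = |A + A|/|A| = 14/5 = 14/5 ≈ 2.8000.
Step 3: Plünnecke-Ruzsa gives |3A| ≤ K³·|A| = (2.8000)³ · 5 ≈ 109.7600.
Step 4: Compute 3A = A + A + A directly by enumerating all triples (a,b,c) ∈ A³; |3A| = 29.
Step 5: Check 29 ≤ 109.7600? Yes ✓.

K = 14/5, Plünnecke-Ruzsa bound K³|A| ≈ 109.7600, |3A| = 29, inequality holds.


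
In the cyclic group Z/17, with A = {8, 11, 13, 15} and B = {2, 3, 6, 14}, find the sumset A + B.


Work in Z/17Z: reduce every sum a + b modulo 17.
Enumerate all 16 pairs:
a = 8: 8+2=10, 8+3=11, 8+6=14, 8+14=5
a = 11: 11+2=13, 11+3=14, 11+6=0, 11+14=8
a = 13: 13+2=15, 13+3=16, 13+6=2, 13+14=10
a = 15: 15+2=0, 15+3=1, 15+6=4, 15+14=12
Distinct residues collected: {0, 1, 2, 4, 5, 8, 10, 11, 12, 13, 14, 15, 16}
|A + B| = 13 (out of 17 total residues).

A + B = {0, 1, 2, 4, 5, 8, 10, 11, 12, 13, 14, 15, 16}


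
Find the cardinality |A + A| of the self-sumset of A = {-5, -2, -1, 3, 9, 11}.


A + A = {a + a' : a, a' ∈ A}; |A| = 6.
General bounds: 2|A| - 1 ≤ |A + A| ≤ |A|(|A|+1)/2, i.e. 11 ≤ |A + A| ≤ 21.
Lower bound 2|A|-1 is attained iff A is an arithmetic progression.
Enumerate sums a + a' for a ≤ a' (symmetric, so this suffices):
a = -5: -5+-5=-10, -5+-2=-7, -5+-1=-6, -5+3=-2, -5+9=4, -5+11=6
a = -2: -2+-2=-4, -2+-1=-3, -2+3=1, -2+9=7, -2+11=9
a = -1: -1+-1=-2, -1+3=2, -1+9=8, -1+11=10
a = 3: 3+3=6, 3+9=12, 3+11=14
a = 9: 9+9=18, 9+11=20
a = 11: 11+11=22
Distinct sums: {-10, -7, -6, -4, -3, -2, 1, 2, 4, 6, 7, 8, 9, 10, 12, 14, 18, 20, 22}
|A + A| = 19

|A + A| = 19


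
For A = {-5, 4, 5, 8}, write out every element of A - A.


A - A = {a - a' : a, a' ∈ A}.
Compute a - a' for each ordered pair (a, a'):
a = -5: -5--5=0, -5-4=-9, -5-5=-10, -5-8=-13
a = 4: 4--5=9, 4-4=0, 4-5=-1, 4-8=-4
a = 5: 5--5=10, 5-4=1, 5-5=0, 5-8=-3
a = 8: 8--5=13, 8-4=4, 8-5=3, 8-8=0
Collecting distinct values (and noting 0 appears from a-a):
A - A = {-13, -10, -9, -4, -3, -1, 0, 1, 3, 4, 9, 10, 13}
|A - A| = 13

A - A = {-13, -10, -9, -4, -3, -1, 0, 1, 3, 4, 9, 10, 13}


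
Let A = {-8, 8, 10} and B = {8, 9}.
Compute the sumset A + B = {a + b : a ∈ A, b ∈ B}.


A + B = {a + b : a ∈ A, b ∈ B}.
Enumerate all |A|·|B| = 3·2 = 6 pairs (a, b) and collect distinct sums.
a = -8: -8+8=0, -8+9=1
a = 8: 8+8=16, 8+9=17
a = 10: 10+8=18, 10+9=19
Collecting distinct sums: A + B = {0, 1, 16, 17, 18, 19}
|A + B| = 6

A + B = {0, 1, 16, 17, 18, 19}


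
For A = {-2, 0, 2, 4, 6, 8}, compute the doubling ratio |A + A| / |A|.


|A| = 6.
Compute A + A by enumerating all 36 pairs.
A + A = {-4, -2, 0, 2, 4, 6, 8, 10, 12, 14, 16}, so |A + A| = 11.
K = |A + A| / |A| = 11/6 (already in lowest terms) ≈ 1.8333.
Reference: AP of size 6 gives K = 11/6 ≈ 1.8333; a fully generic set of size 6 gives K ≈ 3.5000.

|A| = 6, |A + A| = 11, K = 11/6.


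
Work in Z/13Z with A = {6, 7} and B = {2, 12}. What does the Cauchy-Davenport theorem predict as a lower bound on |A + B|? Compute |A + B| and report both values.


Cauchy-Davenport: |A + B| ≥ min(p, |A| + |B| - 1) for A, B nonempty in Z/pZ.
|A| = 2, |B| = 2, p = 13.
CD lower bound = min(13, 2 + 2 - 1) = min(13, 3) = 3.
Compute A + B mod 13 directly:
a = 6: 6+2=8, 6+12=5
a = 7: 7+2=9, 7+12=6
A + B = {5, 6, 8, 9}, so |A + B| = 4.
Verify: 4 ≥ 3? Yes ✓.

CD lower bound = 3, actual |A + B| = 4.


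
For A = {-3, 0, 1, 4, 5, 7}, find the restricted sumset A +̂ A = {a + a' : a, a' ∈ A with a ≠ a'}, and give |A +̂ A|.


Restricted sumset: A +̂ A = {a + a' : a ∈ A, a' ∈ A, a ≠ a'}.
Equivalently, take A + A and drop any sum 2a that is achievable ONLY as a + a for a ∈ A (i.e. sums representable only with equal summands).
Enumerate pairs (a, a') with a < a' (symmetric, so each unordered pair gives one sum; this covers all a ≠ a'):
  -3 + 0 = -3
  -3 + 1 = -2
  -3 + 4 = 1
  -3 + 5 = 2
  -3 + 7 = 4
  0 + 1 = 1
  0 + 4 = 4
  0 + 5 = 5
  0 + 7 = 7
  1 + 4 = 5
  1 + 5 = 6
  1 + 7 = 8
  4 + 5 = 9
  4 + 7 = 11
  5 + 7 = 12
Collected distinct sums: {-3, -2, 1, 2, 4, 5, 6, 7, 8, 9, 11, 12}
|A +̂ A| = 12
(Reference bound: |A +̂ A| ≥ 2|A| - 3 for |A| ≥ 2, with |A| = 6 giving ≥ 9.)

|A +̂ A| = 12


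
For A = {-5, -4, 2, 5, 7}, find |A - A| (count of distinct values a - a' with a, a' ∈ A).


A - A = {a - a' : a, a' ∈ A}; |A| = 5.
Bounds: 2|A|-1 ≤ |A - A| ≤ |A|² - |A| + 1, i.e. 9 ≤ |A - A| ≤ 21.
Note: 0 ∈ A - A always (from a - a). The set is symmetric: if d ∈ A - A then -d ∈ A - A.
Enumerate nonzero differences d = a - a' with a > a' (then include -d):
Positive differences: {1, 2, 3, 5, 6, 7, 9, 10, 11, 12}
Full difference set: {0} ∪ (positive diffs) ∪ (negative diffs).
|A - A| = 1 + 2·10 = 21 (matches direct enumeration: 21).

|A - A| = 21


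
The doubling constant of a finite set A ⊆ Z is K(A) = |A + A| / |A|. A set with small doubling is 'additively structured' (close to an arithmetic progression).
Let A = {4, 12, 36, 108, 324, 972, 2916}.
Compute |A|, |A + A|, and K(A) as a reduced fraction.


|A| = 7.
Compute A + A by enumerating all 49 pairs.
A + A = {8, 16, 24, 40, 48, 72, 112, 120, 144, 216, 328, 336, 360, 432, 648, 976, 984, 1008, 1080, 1296, 1944, 2920, 2928, 2952, 3024, 3240, 3888, 5832}, so |A + A| = 28.
K = |A + A| / |A| = 28/7 = 4/1 ≈ 4.0000.
Reference: AP of size 7 gives K = 13/7 ≈ 1.8571; a fully generic set of size 7 gives K ≈ 4.0000.

|A| = 7, |A + A| = 28, K = 28/7 = 4/1.


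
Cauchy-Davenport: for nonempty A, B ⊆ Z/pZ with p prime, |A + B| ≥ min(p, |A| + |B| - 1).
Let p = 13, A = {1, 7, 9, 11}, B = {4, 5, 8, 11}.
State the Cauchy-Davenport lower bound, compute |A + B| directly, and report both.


Cauchy-Davenport: |A + B| ≥ min(p, |A| + |B| - 1) for A, B nonempty in Z/pZ.
|A| = 4, |B| = 4, p = 13.
CD lower bound = min(13, 4 + 4 - 1) = min(13, 7) = 7.
Compute A + B mod 13 directly:
a = 1: 1+4=5, 1+5=6, 1+8=9, 1+11=12
a = 7: 7+4=11, 7+5=12, 7+8=2, 7+11=5
a = 9: 9+4=0, 9+5=1, 9+8=4, 9+11=7
a = 11: 11+4=2, 11+5=3, 11+8=6, 11+11=9
A + B = {0, 1, 2, 3, 4, 5, 6, 7, 9, 11, 12}, so |A + B| = 11.
Verify: 11 ≥ 7? Yes ✓.

CD lower bound = 7, actual |A + B| = 11.


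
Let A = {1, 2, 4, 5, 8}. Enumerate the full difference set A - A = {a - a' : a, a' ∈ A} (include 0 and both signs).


A - A = {a - a' : a, a' ∈ A}.
Compute a - a' for each ordered pair (a, a'):
a = 1: 1-1=0, 1-2=-1, 1-4=-3, 1-5=-4, 1-8=-7
a = 2: 2-1=1, 2-2=0, 2-4=-2, 2-5=-3, 2-8=-6
a = 4: 4-1=3, 4-2=2, 4-4=0, 4-5=-1, 4-8=-4
a = 5: 5-1=4, 5-2=3, 5-4=1, 5-5=0, 5-8=-3
a = 8: 8-1=7, 8-2=6, 8-4=4, 8-5=3, 8-8=0
Collecting distinct values (and noting 0 appears from a-a):
A - A = {-7, -6, -4, -3, -2, -1, 0, 1, 2, 3, 4, 6, 7}
|A - A| = 13

A - A = {-7, -6, -4, -3, -2, -1, 0, 1, 2, 3, 4, 6, 7}


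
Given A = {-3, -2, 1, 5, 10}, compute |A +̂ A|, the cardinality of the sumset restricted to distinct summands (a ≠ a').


Restricted sumset: A +̂ A = {a + a' : a ∈ A, a' ∈ A, a ≠ a'}.
Equivalently, take A + A and drop any sum 2a that is achievable ONLY as a + a for a ∈ A (i.e. sums representable only with equal summands).
Enumerate pairs (a, a') with a < a' (symmetric, so each unordered pair gives one sum; this covers all a ≠ a'):
  -3 + -2 = -5
  -3 + 1 = -2
  -3 + 5 = 2
  -3 + 10 = 7
  -2 + 1 = -1
  -2 + 5 = 3
  -2 + 10 = 8
  1 + 5 = 6
  1 + 10 = 11
  5 + 10 = 15
Collected distinct sums: {-5, -2, -1, 2, 3, 6, 7, 8, 11, 15}
|A +̂ A| = 10
(Reference bound: |A +̂ A| ≥ 2|A| - 3 for |A| ≥ 2, with |A| = 5 giving ≥ 7.)

|A +̂ A| = 10


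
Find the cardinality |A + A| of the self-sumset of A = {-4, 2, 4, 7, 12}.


A + A = {a + a' : a, a' ∈ A}; |A| = 5.
General bounds: 2|A| - 1 ≤ |A + A| ≤ |A|(|A|+1)/2, i.e. 9 ≤ |A + A| ≤ 15.
Lower bound 2|A|-1 is attained iff A is an arithmetic progression.
Enumerate sums a + a' for a ≤ a' (symmetric, so this suffices):
a = -4: -4+-4=-8, -4+2=-2, -4+4=0, -4+7=3, -4+12=8
a = 2: 2+2=4, 2+4=6, 2+7=9, 2+12=14
a = 4: 4+4=8, 4+7=11, 4+12=16
a = 7: 7+7=14, 7+12=19
a = 12: 12+12=24
Distinct sums: {-8, -2, 0, 3, 4, 6, 8, 9, 11, 14, 16, 19, 24}
|A + A| = 13

|A + A| = 13


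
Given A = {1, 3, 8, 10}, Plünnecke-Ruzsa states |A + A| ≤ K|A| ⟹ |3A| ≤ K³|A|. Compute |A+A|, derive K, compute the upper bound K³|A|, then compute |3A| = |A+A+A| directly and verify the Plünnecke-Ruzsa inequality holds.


|A| = 4.
Step 1: Compute A + A by enumerating all 16 pairs.
A + A = {2, 4, 6, 9, 11, 13, 16, 18, 20}, so |A + A| = 9.
Step 2: Doubling constant K = |A + A|/|A| = 9/4 = 9/4 ≈ 2.2500.
Step 3: Plünnecke-Ruzsa gives |3A| ≤ K³·|A| = (2.2500)³ · 4 ≈ 45.5625.
Step 4: Compute 3A = A + A + A directly by enumerating all triples (a,b,c) ∈ A³; |3A| = 16.
Step 5: Check 16 ≤ 45.5625? Yes ✓.

K = 9/4, Plünnecke-Ruzsa bound K³|A| ≈ 45.5625, |3A| = 16, inequality holds.


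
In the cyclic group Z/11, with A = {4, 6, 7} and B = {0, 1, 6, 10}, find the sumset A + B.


Work in Z/11Z: reduce every sum a + b modulo 11.
Enumerate all 12 pairs:
a = 4: 4+0=4, 4+1=5, 4+6=10, 4+10=3
a = 6: 6+0=6, 6+1=7, 6+6=1, 6+10=5
a = 7: 7+0=7, 7+1=8, 7+6=2, 7+10=6
Distinct residues collected: {1, 2, 3, 4, 5, 6, 7, 8, 10}
|A + B| = 9 (out of 11 total residues).

A + B = {1, 2, 3, 4, 5, 6, 7, 8, 10}
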